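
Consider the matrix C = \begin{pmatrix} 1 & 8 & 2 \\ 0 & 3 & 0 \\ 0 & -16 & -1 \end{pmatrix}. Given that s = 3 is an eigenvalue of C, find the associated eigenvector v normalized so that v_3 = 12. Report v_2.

-3

C − 3I = [[-2, 8, 2], [0, 0, 0], [0, -16, -4]].
Solving (C − 3I)v = 0 gives the eigenspace spanned by (0, -3, 12).
With v_3 = 12, v = (0, -3, 12), so v_2 = -3.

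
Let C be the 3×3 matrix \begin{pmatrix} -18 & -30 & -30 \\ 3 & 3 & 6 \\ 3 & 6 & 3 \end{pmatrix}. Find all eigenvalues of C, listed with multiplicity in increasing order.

-6, -3, -3

Characteristic polynomial: p(s) = s^3 + 12s^2 + 45s + 54 = (s + 3)^2(s + 6).
Roots (with multiplicity): -6, -3, -3.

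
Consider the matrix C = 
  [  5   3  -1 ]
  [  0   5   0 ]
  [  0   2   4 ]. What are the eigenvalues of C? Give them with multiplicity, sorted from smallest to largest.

4, 5, 5

Characteristic polynomial: p(t) = t^3 - 14t^2 + 65t - 100 = (t - 5)^2(t - 4).
Roots (with multiplicity): 4, 5, 5.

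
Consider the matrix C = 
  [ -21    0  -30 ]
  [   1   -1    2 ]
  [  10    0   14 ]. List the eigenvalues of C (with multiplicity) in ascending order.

-6, -1, -1

Characteristic polynomial: p(t) = t^3 + 8t^2 + 13t + 6 = (t + 1)^2(t + 6).
Roots (with multiplicity): -6, -1, -1.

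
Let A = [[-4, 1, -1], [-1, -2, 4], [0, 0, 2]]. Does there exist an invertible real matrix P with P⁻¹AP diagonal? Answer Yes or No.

No

Characteristic polynomial: p(λ) = λ^3 + 4λ^2 - 3λ - 18 = (λ - 2)(λ + 3)^2.
λ = -3 has algebraic multiplicity 2; rank(A + 3I) = 2, so geometric multiplicity = 1.
Geometric multiplicity < algebraic multiplicity, so A is not diagonalizable.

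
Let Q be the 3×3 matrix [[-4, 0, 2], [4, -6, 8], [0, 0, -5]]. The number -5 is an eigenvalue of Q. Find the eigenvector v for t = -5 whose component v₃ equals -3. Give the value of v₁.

6

Q + 5I = [[1, 0, 2], [4, -1, 8], [0, 0, 0]].
Solving (Q + 5I)v = 0 gives the eigenspace spanned by (6, 0, -3).
With v₃ = -3, v = (6, 0, -3), so v₁ = 6.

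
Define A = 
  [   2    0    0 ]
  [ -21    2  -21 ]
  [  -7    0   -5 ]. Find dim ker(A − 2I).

2

A − 2I = [[0, 0, 0], [-21, 0, -21], [-7, 0, -7]].
This matrix has rank 1, so its null space has dimension 3 − 1 = 2.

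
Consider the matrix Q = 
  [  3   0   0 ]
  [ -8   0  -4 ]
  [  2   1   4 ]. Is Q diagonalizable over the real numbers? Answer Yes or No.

Characteristic polynomial: p(t) = t^3 - 7t^2 + 16t - 12 = (t - 3)(t - 2)^2.
t = 2 has algebraic multiplicity 2; rank(Q − 2I) = 2, so geometric multiplicity = 1.
Geometric multiplicity < algebraic multiplicity, so Q is not diagonalizable.

No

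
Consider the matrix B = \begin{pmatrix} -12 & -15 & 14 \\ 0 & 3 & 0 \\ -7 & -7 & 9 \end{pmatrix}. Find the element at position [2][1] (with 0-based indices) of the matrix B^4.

609

Characteristic polynomial: s^3 - 19s + 30 = (s - 3)(s - 2)(s + 5), so the eigenvalues are -5, 2, 3.
s=-5: eigenvector (2, 0, 1).
s=3: eigenvector (-1, 1, 0).
s=2: eigenvector (1, 0, 1).
P = [[2, -1, 1], [0, 1, 0], [1, 0, 1]], D = diag(-5, 3, 2), P⁻¹ = [[1, 1, -1], [0, 1, 0], [-1, -1, 2]].
B⁴ = P·diag(625, 81, 16)·P⁻¹ = [[1234, 1153, -1218], [0, 81, 0], [609, 609, -593]].
The requested entry is 609.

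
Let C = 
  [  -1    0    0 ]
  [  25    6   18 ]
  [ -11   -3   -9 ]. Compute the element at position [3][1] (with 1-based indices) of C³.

Characteristic polynomial: s^3 + 4s^2 + 3s = s(s + 1)(s + 3), so the eigenvalues are -3, -1, 0.
s=-1: eigenvector (1, -1, -1).
s=0: eigenvector (0, 3, -1).
s=-3: eigenvector (0, -2, 1).
P = [[1, 0, 0], [-1, 3, -2], [-1, -1, 1]], D = diag(-1, 0, -3), P⁻¹ = [[1, 0, 0], [3, 1, 2], [4, 1, 3]].
C³ = P·diag(-1, 0, -27)·P⁻¹ = [[-1, 0, 0], [217, 54, 162], [-107, -27, -81]].
The requested entry is -107.

-107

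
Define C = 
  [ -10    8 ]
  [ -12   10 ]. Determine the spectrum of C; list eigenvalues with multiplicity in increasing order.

-2, 2

Characteristic polynomial: p(μ) = μ^2 - 4 = (μ - 2)(μ + 2).
Roots (with multiplicity): -2, 2.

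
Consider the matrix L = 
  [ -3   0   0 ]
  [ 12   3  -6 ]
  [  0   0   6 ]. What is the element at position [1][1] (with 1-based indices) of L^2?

Characteristic polynomial: λ^3 - 6λ^2 - 9λ + 54 = (λ - 6)(λ - 3)(λ + 3), so the eigenvalues are -3, 3, 6.
λ=-3: eigenvector (1, -2, 0).
λ=3: eigenvector (0, 1, 0).
λ=6: eigenvector (0, -2, 1).
P = [[1, 0, 0], [-2, 1, -2], [0, 0, 1]], D = diag(-3, 3, 6), P⁻¹ = [[1, 0, 0], [2, 1, 2], [0, 0, 1]].
L² = P·diag(9, 9, 36)·P⁻¹ = [[9, 0, 0], [0, 9, -54], [0, 0, 36]].
The requested entry is 9.

9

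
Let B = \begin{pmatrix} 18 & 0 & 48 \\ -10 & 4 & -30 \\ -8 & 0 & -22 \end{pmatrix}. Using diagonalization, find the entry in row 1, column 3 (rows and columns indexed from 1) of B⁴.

Characteristic polynomial: λ^3 - 28λ + 48 = (λ - 4)(λ - 2)(λ + 6), so the eigenvalues are -6, 2, 4.
λ=2: eigenvector (3, 0, -1).
λ=-6: eigenvector (-2, 1, 1).
λ=4: eigenvector (0, 1, 0).
P = [[3, -2, 0], [0, 1, 1], [-1, 1, 0]], D = diag(2, -6, 4), P⁻¹ = [[1, 0, 2], [1, 0, 3], [-1, 1, -3]].
B⁴ = P·diag(16, 1296, 256)·P⁻¹ = [[-2544, 0, -7680], [1040, 256, 3120], [1280, 0, 3856]].
The requested entry is -7680.

-7680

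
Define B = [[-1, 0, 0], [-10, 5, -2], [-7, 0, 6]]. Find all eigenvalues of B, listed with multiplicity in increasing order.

Characteristic polynomial: p(λ) = λ^3 - 10λ^2 + 19λ + 30 = (λ - 6)(λ - 5)(λ + 1).
Roots (with multiplicity): -1, 5, 6.

-1, 5, 6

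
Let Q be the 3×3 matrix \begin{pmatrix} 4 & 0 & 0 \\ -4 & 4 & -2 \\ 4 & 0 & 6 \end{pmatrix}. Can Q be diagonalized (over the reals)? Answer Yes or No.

Yes

Characteristic polynomial: p(t) = t^3 - 14t^2 + 64t - 96 = (t - 6)(t - 4)^2.
t = 4 has algebraic multiplicity 2; rank(Q − 4I) = 1, so geometric multiplicity = 2.
Every eigenvalue has geometric = algebraic multiplicity, so Q is diagonalizable.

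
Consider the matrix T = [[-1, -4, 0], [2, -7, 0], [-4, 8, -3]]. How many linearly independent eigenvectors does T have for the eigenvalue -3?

2

T + 3I = [[2, -4, 0], [2, -4, 0], [-4, 8, 0]].
This matrix has rank 1, so its null space has dimension 3 − 1 = 2.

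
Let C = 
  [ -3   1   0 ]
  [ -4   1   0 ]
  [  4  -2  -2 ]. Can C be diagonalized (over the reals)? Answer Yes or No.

No

Characteristic polynomial: p(t) = t^3 + 4t^2 + 5t + 2 = (t + 1)^2(t + 2).
t = -1 has algebraic multiplicity 2; rank(C + 1I) = 2, so geometric multiplicity = 1.
Geometric multiplicity < algebraic multiplicity, so C is not diagonalizable.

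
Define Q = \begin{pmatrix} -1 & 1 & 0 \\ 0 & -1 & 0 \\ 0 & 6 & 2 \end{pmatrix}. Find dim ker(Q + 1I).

Q + 1I = [[0, 1, 0], [0, 0, 0], [0, 6, 3]].
This matrix has rank 2, so its null space has dimension 3 − 2 = 1.

1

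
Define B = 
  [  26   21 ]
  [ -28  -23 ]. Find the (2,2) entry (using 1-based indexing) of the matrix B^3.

-407

Characteristic polynomial: μ^2 - 3μ - 10 = (μ - 5)(μ + 2), so the eigenvalues are -2, 5.
μ=-2: eigenvector (-3, 4).
μ=5: eigenvector (-1, 1).
P = [[-3, -1], [4, 1]], D = diag(-2, 5), P⁻¹ = [[1, 1], [-4, -3]].
B³ = P·diag(-8, 125)·P⁻¹ = [[524, 399], [-532, -407]].
The requested entry is -407.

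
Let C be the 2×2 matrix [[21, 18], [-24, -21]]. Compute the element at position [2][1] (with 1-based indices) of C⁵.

-1944

Characteristic polynomial: s^2 - 9 = (s - 3)(s + 3), so the eigenvalues are -3, 3.
s=3: eigenvector (1, -1).
s=-3: eigenvector (-3, 4).
P = [[1, -3], [-1, 4]], D = diag(3, -3), P⁻¹ = [[4, 3], [1, 1]].
C⁵ = P·diag(243, -243)·P⁻¹ = [[1701, 1458], [-1944, -1701]].
The requested entry is -1944.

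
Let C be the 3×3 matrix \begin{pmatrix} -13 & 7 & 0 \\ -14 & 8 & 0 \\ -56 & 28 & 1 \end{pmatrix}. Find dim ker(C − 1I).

2

C − 1I = [[-14, 7, 0], [-14, 7, 0], [-56, 28, 0]].
This matrix has rank 1, so its null space has dimension 3 − 1 = 2.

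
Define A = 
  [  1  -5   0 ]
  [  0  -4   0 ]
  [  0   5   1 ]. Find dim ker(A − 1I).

2

A − 1I = [[0, -5, 0], [0, -5, 0], [0, 5, 0]].
This matrix has rank 1, so its null space has dimension 3 − 1 = 2.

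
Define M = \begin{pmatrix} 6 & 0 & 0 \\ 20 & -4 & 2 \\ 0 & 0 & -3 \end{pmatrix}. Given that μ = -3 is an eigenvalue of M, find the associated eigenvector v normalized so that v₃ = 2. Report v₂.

M + 3I = [[9, 0, 0], [20, -1, 2], [0, 0, 0]].
Solving (M + 3I)v = 0 gives the eigenspace spanned by (0, 4, 2).
With v₃ = 2, v = (0, 4, 2), so v₂ = 4.

4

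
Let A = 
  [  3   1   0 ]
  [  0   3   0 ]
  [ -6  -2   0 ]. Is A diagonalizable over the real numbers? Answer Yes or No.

No

Characteristic polynomial: p(t) = t^3 - 6t^2 + 9t = t(t - 3)^2.
t = 3 has algebraic multiplicity 2; rank(A − 3I) = 2, so geometric multiplicity = 1.
Geometric multiplicity < algebraic multiplicity, so A is not diagonalizable.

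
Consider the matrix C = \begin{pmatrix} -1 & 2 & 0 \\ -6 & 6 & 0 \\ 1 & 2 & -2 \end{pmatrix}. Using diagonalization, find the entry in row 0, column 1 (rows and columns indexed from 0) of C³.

Characteristic polynomial: μ^3 - 3μ^2 - 4μ + 12 = (μ - 3)(μ - 2)(μ + 2), so the eigenvalues are -2, 2, 3.
μ=-2: eigenvector (0, 0, 1).
μ=2: eigenvector (-2, -3, -2).
μ=3: eigenvector (1, 2, 1).
P = [[0, -2, 1], [0, -3, 2], [1, -2, 1]], D = diag(-2, 2, 3), P⁻¹ = [[-1, 0, 1], [-2, 1, 0], [-3, 2, 0]].
C³ = P·diag(-8, 8, 27)·P⁻¹ = [[-49, 38, 0], [-114, 84, 0], [-41, 38, -8]].
The requested entry is 38.

38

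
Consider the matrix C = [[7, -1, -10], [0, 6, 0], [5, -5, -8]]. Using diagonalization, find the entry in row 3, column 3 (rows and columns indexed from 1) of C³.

-62

Characteristic polynomial: μ^3 - 5μ^2 - 12μ + 36 = (μ - 6)(μ - 2)(μ + 3), so the eigenvalues are -3, 2, 6.
μ=6: eigenvector (1, 1, 0).
μ=2: eigenvector (2, 0, 1).
μ=-3: eigenvector (1, 0, 1).
P = [[1, 2, 1], [1, 0, 0], [0, 1, 1]], D = diag(6, 2, -3), P⁻¹ = [[0, 1, 0], [1, -1, -1], [-1, 1, 2]].
C³ = P·diag(216, 8, -27)·P⁻¹ = [[43, 173, -70], [0, 216, 0], [35, -35, -62]].
The requested entry is -62.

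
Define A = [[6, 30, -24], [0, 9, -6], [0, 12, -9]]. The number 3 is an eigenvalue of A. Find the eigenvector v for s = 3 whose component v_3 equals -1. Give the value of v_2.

-1

A − 3I = [[3, 30, -24], [0, 6, -6], [0, 12, -12]].
Solving (A − 3I)v = 0 gives the eigenspace spanned by (2, -1, -1).
With v_3 = -1, v = (2, -1, -1), so v_2 = -1.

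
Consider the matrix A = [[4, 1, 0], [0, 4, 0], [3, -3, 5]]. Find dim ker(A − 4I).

A − 4I = [[0, 1, 0], [0, 0, 0], [3, -3, 1]].
This matrix has rank 2, so its null space has dimension 3 − 2 = 1.

1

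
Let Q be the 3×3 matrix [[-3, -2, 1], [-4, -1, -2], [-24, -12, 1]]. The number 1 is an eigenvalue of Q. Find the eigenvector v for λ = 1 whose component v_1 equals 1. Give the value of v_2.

Q − 1I = [[-4, -2, 1], [-4, -2, -2], [-24, -12, 0]].
Solving (Q − 1I)v = 0 gives the eigenspace spanned by (1, -2, 0).
With v_1 = 1, v = (1, -2, 0), so v_2 = -2.

-2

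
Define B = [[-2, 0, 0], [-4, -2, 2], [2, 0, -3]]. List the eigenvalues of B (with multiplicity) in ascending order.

-3, -2, -2

Characteristic polynomial: p(s) = s^3 + 7s^2 + 16s + 12 = (s + 2)^2(s + 3).
Roots (with multiplicity): -3, -2, -2.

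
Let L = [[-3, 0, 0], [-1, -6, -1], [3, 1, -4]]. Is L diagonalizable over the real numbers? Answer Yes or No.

Characteristic polynomial: p(μ) = μ^3 + 13μ^2 + 55μ + 75 = (μ + 3)(μ + 5)^2.
μ = -5 has algebraic multiplicity 2; rank(L + 5I) = 2, so geometric multiplicity = 1.
Geometric multiplicity < algebraic multiplicity, so L is not diagonalizable.

No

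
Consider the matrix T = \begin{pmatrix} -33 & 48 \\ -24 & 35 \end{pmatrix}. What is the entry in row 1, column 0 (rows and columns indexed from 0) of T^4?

Characteristic polynomial: μ^2 - 2μ - 3 = (μ - 3)(μ + 1), so the eigenvalues are -1, 3.
μ=-1: eigenvector (3, 2).
μ=3: eigenvector (4, 3).
P = [[3, 4], [2, 3]], D = diag(-1, 3), P⁻¹ = [[3, -4], [-2, 3]].
T⁴ = P·diag(1, 81)·P⁻¹ = [[-639, 960], [-480, 721]].
The requested entry is -480.

-480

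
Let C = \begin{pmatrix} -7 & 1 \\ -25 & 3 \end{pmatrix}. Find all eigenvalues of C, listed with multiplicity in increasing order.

Characteristic polynomial: p(μ) = μ^2 + 4μ + 4 = (μ + 2)^2.
Roots (with multiplicity): -2, -2.

-2, -2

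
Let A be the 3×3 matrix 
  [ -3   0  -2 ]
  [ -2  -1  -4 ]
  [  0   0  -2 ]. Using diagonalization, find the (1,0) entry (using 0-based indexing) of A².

Characteristic polynomial: t^3 + 6t^2 + 11t + 6 = (t + 1)(t + 2)(t + 3), so the eigenvalues are -3, -2, -1.
t=-3: eigenvector (1, 1, 0).
t=-2: eigenvector (-2, 0, 1).
t=-1: eigenvector (0, 1, 0).
P = [[1, -2, 0], [1, 0, 1], [0, 1, 0]], D = diag(-3, -2, -1), P⁻¹ = [[1, 0, 2], [0, 0, 1], [-1, 1, -2]].
A² = P·diag(9, 4, 1)·P⁻¹ = [[9, 0, 10], [8, 1, 16], [0, 0, 4]].
The requested entry is 8.

8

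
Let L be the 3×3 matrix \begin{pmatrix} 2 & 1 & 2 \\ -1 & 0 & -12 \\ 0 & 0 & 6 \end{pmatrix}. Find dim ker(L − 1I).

1

L − 1I = [[1, 1, 2], [-1, -1, -12], [0, 0, 5]].
This matrix has rank 2, so its null space has dimension 3 − 2 = 1.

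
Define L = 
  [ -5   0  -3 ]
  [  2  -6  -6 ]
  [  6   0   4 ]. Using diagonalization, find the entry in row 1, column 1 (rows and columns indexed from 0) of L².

36

Characteristic polynomial: r^3 + 7r^2 + 4r - 12 = (r - 1)(r + 2)(r + 6), so the eigenvalues are -6, -2, 1.
r=-6: eigenvector (0, 1, 0).
r=-2: eigenvector (1, 2, -1).
r=1: eigenvector (-1, -2, 2).
P = [[0, 1, -1], [1, 2, -2], [0, -1, 2]], D = diag(-6, -2, 1), P⁻¹ = [[-2, 1, 0], [2, 0, 1], [1, 0, 1]].
L² = P·diag(36, 4, 1)·P⁻¹ = [[7, 0, 3], [-58, 36, 6], [-6, 0, -2]].
The requested entry is 36.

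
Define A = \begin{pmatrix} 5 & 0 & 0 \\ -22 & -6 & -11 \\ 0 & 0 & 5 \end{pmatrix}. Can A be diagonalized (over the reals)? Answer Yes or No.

Yes

Characteristic polynomial: p(s) = s^3 - 4s^2 - 35s + 150 = (s - 5)^2(s + 6).
s = 5 has algebraic multiplicity 2; rank(A − 5I) = 1, so geometric multiplicity = 2.
Every eigenvalue has geometric = algebraic multiplicity, so A is diagonalizable.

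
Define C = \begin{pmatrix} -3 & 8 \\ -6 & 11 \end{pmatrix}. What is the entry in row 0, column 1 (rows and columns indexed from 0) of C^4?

2176

Characteristic polynomial: t^2 - 8t + 15 = (t - 5)(t - 3), so the eigenvalues are 3, 5.
t=3: eigenvector (4, 3).
t=5: eigenvector (1, 1).
P = [[4, 1], [3, 1]], D = diag(3, 5), P⁻¹ = [[1, -1], [-3, 4]].
C⁴ = P·diag(81, 625)·P⁻¹ = [[-1551, 2176], [-1632, 2257]].
The requested entry is 2176.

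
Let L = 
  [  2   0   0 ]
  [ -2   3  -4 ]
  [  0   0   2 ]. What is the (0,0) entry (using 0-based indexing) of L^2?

Characteristic polynomial: λ^3 - 7λ^2 + 16λ - 12 = (λ - 3)(λ - 2)^2, so the eigenvalues are 2, 2, 3.
λ=2: eigenvector (-2, 0, 1).
λ=3: eigenvector (0, 1, 0).
λ=2: eigenvector (1, 2, 0).
P = [[-2, 0, 1], [0, 1, 2], [1, 0, 0]], D = diag(2, 3, 2), P⁻¹ = [[0, 0, 1], [-2, 1, -4], [1, 0, 2]].
L² = P·diag(4, 9, 4)·P⁻¹ = [[4, 0, 0], [-10, 9, -20], [0, 0, 4]].
The requested entry is 4.

4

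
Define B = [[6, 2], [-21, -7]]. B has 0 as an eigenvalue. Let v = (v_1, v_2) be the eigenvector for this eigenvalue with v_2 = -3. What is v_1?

B = [[6, 2], [-21, -7]].
Solving (B)v = 0 gives the eigenspace spanned by (1, -3).
With v_2 = -3, v = (1, -3), so v_1 = 1.

1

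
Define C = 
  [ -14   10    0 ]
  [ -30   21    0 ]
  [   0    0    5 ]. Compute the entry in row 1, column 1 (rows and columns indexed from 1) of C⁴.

-3884

Characteristic polynomial: λ^3 - 12λ^2 + 41λ - 30 = (λ - 6)(λ - 5)(λ - 1), so the eigenvalues are 1, 5, 6.
λ=6: eigenvector (1, 2, 0).
λ=5: eigenvector (0, 0, 1).
λ=1: eigenvector (-2, -3, 0).
P = [[1, 0, -2], [2, 0, -3], [0, 1, 0]], D = diag(6, 5, 1), P⁻¹ = [[-3, 2, 0], [0, 0, 1], [-2, 1, 0]].
C⁴ = P·diag(1296, 625, 1)·P⁻¹ = [[-3884, 2590, 0], [-7770, 5181, 0], [0, 0, 625]].
The requested entry is -3884.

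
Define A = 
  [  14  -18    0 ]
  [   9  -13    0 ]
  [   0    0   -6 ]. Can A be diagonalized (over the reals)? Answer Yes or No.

Characteristic polynomial: p(s) = s^3 + 5s^2 - 26s - 120 = (s - 5)(s + 4)(s + 6).
All 3 eigenvalues are distinct, so A is diagonalizable.

Yes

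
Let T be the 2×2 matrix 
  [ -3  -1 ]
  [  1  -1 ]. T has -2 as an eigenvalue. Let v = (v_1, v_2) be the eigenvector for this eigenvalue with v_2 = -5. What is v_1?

5

T + 2I = [[-1, -1], [1, 1]].
Solving (T + 2I)v = 0 gives the eigenspace spanned by (5, -5).
With v_2 = -5, v = (5, -5), so v_1 = 5.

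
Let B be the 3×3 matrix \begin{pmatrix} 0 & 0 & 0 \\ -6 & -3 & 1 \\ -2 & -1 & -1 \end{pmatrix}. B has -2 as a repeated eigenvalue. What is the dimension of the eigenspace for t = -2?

B + 2I = [[2, 0, 0], [-6, -1, 1], [-2, -1, 1]].
This matrix has rank 2, so its null space has dimension 3 − 2 = 1.

1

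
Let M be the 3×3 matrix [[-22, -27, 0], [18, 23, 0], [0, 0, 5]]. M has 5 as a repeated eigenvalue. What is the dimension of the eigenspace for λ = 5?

2

M − 5I = [[-27, -27, 0], [18, 18, 0], [0, 0, 0]].
This matrix has rank 1, so its null space has dimension 3 − 1 = 2.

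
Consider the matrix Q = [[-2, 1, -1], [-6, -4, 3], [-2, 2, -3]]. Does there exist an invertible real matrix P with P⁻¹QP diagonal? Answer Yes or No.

Characteristic polynomial: p(s) = s^3 + 9s^2 + 24s + 16 = (s + 1)(s + 4)^2.
s = -4 has algebraic multiplicity 2; rank(Q + 4I) = 2, so geometric multiplicity = 1.
Geometric multiplicity < algebraic multiplicity, so Q is not diagonalizable.

No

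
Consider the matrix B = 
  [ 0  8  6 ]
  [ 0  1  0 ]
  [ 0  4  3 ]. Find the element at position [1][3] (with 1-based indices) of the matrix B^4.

Characteristic polynomial: λ^3 - 4λ^2 + 3λ = λ(λ - 3)(λ - 1), so the eigenvalues are 0, 1, 3.
λ=3: eigenvector (2, 0, 1).
λ=1: eigenvector (-4, 1, -2).
λ=0: eigenvector (1, 0, 0).
P = [[2, -4, 1], [0, 1, 0], [1, -2, 0]], D = diag(3, 1, 0), P⁻¹ = [[0, 2, 1], [0, 1, 0], [1, 0, -2]].
B⁴ = P·diag(81, 1, 0)·P⁻¹ = [[0, 320, 162], [0, 1, 0], [0, 160, 81]].
The requested entry is 162.

162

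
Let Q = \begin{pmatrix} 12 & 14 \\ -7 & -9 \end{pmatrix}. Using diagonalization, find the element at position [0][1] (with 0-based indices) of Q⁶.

Characteristic polynomial: s^2 - 3s - 10 = (s - 5)(s + 2), so the eigenvalues are -2, 5.
s=-2: eigenvector (-1, 1).
s=5: eigenvector (2, -1).
P = [[-1, 2], [1, -1]], D = diag(-2, 5), P⁻¹ = [[1, 2], [1, 1]].
Q⁶ = P·diag(64, 15625)·P⁻¹ = [[31186, 31122], [-15561, -15497]].
The requested entry is 31122.

31122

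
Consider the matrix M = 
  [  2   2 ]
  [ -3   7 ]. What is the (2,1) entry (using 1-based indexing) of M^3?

-183

Characteristic polynomial: r^2 - 9r + 20 = (r - 5)(r - 4), so the eigenvalues are 4, 5.
r=5: eigenvector (-2, -3).
r=4: eigenvector (1, 1).
P = [[-2, 1], [-3, 1]], D = diag(5, 4), P⁻¹ = [[1, -1], [3, -2]].
M³ = P·diag(125, 64)·P⁻¹ = [[-58, 122], [-183, 247]].
The requested entry is -183.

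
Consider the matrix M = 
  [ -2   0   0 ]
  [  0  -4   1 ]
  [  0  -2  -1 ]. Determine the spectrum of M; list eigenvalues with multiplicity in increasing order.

Characteristic polynomial: p(r) = r^3 + 7r^2 + 16r + 12 = (r + 2)^2(r + 3).
Roots (with multiplicity): -3, -2, -2.

-3, -2, -2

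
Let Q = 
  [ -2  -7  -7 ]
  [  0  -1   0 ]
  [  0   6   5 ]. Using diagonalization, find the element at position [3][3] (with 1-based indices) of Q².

25

Characteristic polynomial: t^3 - 2t^2 - 13t - 10 = (t - 5)(t + 1)(t + 2), so the eigenvalues are -2, -1, 5.
t=-2: eigenvector (1, 0, 0).
t=-1: eigenvector (0, 1, -1).
t=5: eigenvector (-1, 0, 1).
P = [[1, 0, -1], [0, 1, 0], [0, -1, 1]], D = diag(-2, -1, 5), P⁻¹ = [[1, 1, 1], [0, 1, 0], [0, 1, 1]].
Q² = P·diag(4, 1, 25)·P⁻¹ = [[4, -21, -21], [0, 1, 0], [0, 24, 25]].
The requested entry is 25.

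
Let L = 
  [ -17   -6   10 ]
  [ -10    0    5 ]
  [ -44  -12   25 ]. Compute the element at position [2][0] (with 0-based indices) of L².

-232

Characteristic polynomial: t^3 - 8t^2 + 15t = t(t - 5)(t - 3), so the eigenvalues are 0, 3, 5.
t=3: eigenvector (1, 0, 2).
t=5: eigenvector (2, 1, 5).
t=0: eigenvector (-2, -1, -4).
P = [[1, 2, -2], [0, 1, -1], [2, 5, -4]], D = diag(3, 5, 0), P⁻¹ = [[1, -2, 0], [-2, 0, 1], [-2, -1, 1]].
L² = P·diag(9, 25, 0)·P⁻¹ = [[-91, -18, 50], [-50, 0, 25], [-232, -36, 125]].
The requested entry is -232.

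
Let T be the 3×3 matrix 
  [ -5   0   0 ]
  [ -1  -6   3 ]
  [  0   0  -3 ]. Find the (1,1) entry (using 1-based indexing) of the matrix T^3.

-125

Characteristic polynomial: r^3 + 14r^2 + 63r + 90 = (r + 3)(r + 5)(r + 6), so the eigenvalues are -6, -5, -3.
r=-5: eigenvector (1, -1, 0).
r=-3: eigenvector (0, 1, 1).
r=-6: eigenvector (0, 1, 0).
P = [[1, 0, 0], [-1, 1, 1], [0, 1, 0]], D = diag(-5, -3, -6), P⁻¹ = [[1, 0, 0], [0, 0, 1], [1, 1, -1]].
T³ = P·diag(-125, -27, -216)·P⁻¹ = [[-125, 0, 0], [-91, -216, 189], [0, 0, -27]].
The requested entry is -125.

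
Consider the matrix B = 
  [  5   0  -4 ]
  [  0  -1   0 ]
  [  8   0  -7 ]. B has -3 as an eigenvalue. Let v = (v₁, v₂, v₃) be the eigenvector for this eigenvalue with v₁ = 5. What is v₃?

B + 3I = [[8, 0, -4], [0, 2, 0], [8, 0, -4]].
Solving (B + 3I)v = 0 gives the eigenspace spanned by (5, 0, 10).
With v₁ = 5, v = (5, 0, 10), so v₃ = 10.

10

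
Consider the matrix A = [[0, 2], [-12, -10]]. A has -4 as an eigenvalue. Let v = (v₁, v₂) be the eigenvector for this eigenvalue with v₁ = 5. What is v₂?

-10

A + 4I = [[4, 2], [-12, -6]].
Solving (A + 4I)v = 0 gives the eigenspace spanned by (5, -10).
With v₁ = 5, v = (5, -10), so v₂ = -10.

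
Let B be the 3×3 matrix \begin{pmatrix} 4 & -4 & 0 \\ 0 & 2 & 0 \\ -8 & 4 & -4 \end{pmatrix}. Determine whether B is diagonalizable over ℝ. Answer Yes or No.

Yes

Characteristic polynomial: p(r) = r^3 - 2r^2 - 16r + 32 = (r - 4)(r - 2)(r + 4).
All 3 eigenvalues are distinct, so B is diagonalizable.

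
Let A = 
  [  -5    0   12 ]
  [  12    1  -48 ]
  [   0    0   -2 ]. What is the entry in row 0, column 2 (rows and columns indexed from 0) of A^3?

Characteristic polynomial: s^3 + 6s^2 + 3s - 10 = (s - 1)(s + 2)(s + 5), so the eigenvalues are -5, -2, 1.
s=-5: eigenvector (1, -2, 0).
s=1: eigenvector (0, 1, 0).
s=-2: eigenvector (4, 0, 1).
P = [[1, 0, 4], [-2, 1, 0], [0, 0, 1]], D = diag(-5, 1, -2), P⁻¹ = [[1, 0, -4], [2, 1, -8], [0, 0, 1]].
A³ = P·diag(-125, 1, -8)·P⁻¹ = [[-125, 0, 468], [252, 1, -1008], [0, 0, -8]].
The requested entry is 468.

468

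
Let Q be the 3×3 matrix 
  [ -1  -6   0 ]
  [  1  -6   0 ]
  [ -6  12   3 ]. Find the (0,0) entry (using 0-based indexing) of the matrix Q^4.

-269

Characteristic polynomial: r^3 + 4r^2 - 9r - 36 = (r - 3)(r + 3)(r + 4), so the eigenvalues are -4, -3, 3.
r=-3: eigenvector (3, 1, 1).
r=-4: eigenvector (2, 1, 0).
r=3: eigenvector (0, 0, 1).
P = [[3, 2, 0], [1, 1, 0], [1, 0, 1]], D = diag(-3, -4, 3), P⁻¹ = [[1, -2, 0], [-1, 3, 0], [-1, 2, 1]].
Q⁴ = P·diag(81, 256, 81)·P⁻¹ = [[-269, 1050, 0], [-175, 606, 0], [0, 0, 81]].
The requested entry is -269.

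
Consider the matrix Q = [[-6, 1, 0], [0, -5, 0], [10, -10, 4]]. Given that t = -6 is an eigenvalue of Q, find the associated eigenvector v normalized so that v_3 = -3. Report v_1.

Q + 6I = [[0, 1, 0], [0, 1, 0], [10, -10, 10]].
Solving (Q + 6I)v = 0 gives the eigenspace spanned by (3, 0, -3).
With v_3 = -3, v = (3, 0, -3), so v_1 = 3.

3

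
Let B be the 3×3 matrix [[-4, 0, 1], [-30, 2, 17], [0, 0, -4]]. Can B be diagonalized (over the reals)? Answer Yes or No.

No

Characteristic polynomial: p(s) = s^3 + 6s^2 - 32 = (s - 2)(s + 4)^2.
s = -4 has algebraic multiplicity 2; rank(B + 4I) = 2, so geometric multiplicity = 1.
Geometric multiplicity < algebraic multiplicity, so B is not diagonalizable.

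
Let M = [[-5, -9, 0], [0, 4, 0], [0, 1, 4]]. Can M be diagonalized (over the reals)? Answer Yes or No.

No

Characteristic polynomial: p(r) = r^3 - 3r^2 - 24r + 80 = (r - 4)^2(r + 5).
r = 4 has algebraic multiplicity 2; rank(M − 4I) = 2, so geometric multiplicity = 1.
Geometric multiplicity < algebraic multiplicity, so M is not diagonalizable.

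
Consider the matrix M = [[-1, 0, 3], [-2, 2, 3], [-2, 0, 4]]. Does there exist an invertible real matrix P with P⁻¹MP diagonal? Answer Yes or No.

Characteristic polynomial: p(r) = r^3 - 5r^2 + 8r - 4 = (r - 2)^2(r - 1).
r = 2 has algebraic multiplicity 2; rank(M − 2I) = 2, so geometric multiplicity = 1.
Geometric multiplicity < algebraic multiplicity, so M is not diagonalizable.

No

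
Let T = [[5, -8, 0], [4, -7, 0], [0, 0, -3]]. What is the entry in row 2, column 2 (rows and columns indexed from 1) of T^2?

Characteristic polynomial: μ^3 + 5μ^2 + 3μ - 9 = (μ - 1)(μ + 3)^2, so the eigenvalues are -3, -3, 1.
μ=-3: eigenvector (-1, -1, 0).
μ=1: eigenvector (2, 1, 0).
μ=-3: eigenvector (0, 0, 1).
P = [[-1, 2, 0], [-1, 1, 0], [0, 0, 1]], D = diag(-3, 1, -3), P⁻¹ = [[1, -2, 0], [1, -1, 0], [0, 0, 1]].
T² = P·diag(9, 1, 9)·P⁻¹ = [[-7, 16, 0], [-8, 17, 0], [0, 0, 9]].
The requested entry is 17.

17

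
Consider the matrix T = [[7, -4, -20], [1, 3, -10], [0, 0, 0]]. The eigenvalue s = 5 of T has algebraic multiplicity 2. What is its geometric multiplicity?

1

T − 5I = [[2, -4, -20], [1, -2, -10], [0, 0, -5]].
This matrix has rank 2, so its null space has dimension 3 − 2 = 1.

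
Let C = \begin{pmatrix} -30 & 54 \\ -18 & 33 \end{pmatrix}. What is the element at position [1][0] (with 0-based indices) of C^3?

-486

Characteristic polynomial: r^2 - 3r - 18 = (r - 6)(r + 3), so the eigenvalues are -3, 6.
r=6: eigenvector (3, 2).
r=-3: eigenvector (-2, -1).
P = [[3, -2], [2, -1]], D = diag(6, -3), P⁻¹ = [[-1, 2], [-2, 3]].
C³ = P·diag(216, -27)·P⁻¹ = [[-756, 1458], [-486, 945]].
The requested entry is -486.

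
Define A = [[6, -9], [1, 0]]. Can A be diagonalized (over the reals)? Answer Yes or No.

Characteristic polynomial: p(s) = s^2 - 6s + 9 = (s - 3)^2.
s = 3 has algebraic multiplicity 2; rank(A − 3I) = 1, so geometric multiplicity = 1.
Geometric multiplicity < algebraic multiplicity, so A is not diagonalizable.

No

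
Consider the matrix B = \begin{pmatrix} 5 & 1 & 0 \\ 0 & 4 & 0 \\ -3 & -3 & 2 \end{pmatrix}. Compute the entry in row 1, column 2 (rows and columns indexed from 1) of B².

9

Characteristic polynomial: s^3 - 11s^2 + 38s - 40 = (s - 5)(s - 4)(s - 2), so the eigenvalues are 2, 4, 5.
s=4: eigenvector (-1, 1, 0).
s=5: eigenvector (1, 0, -1).
s=2: eigenvector (0, 0, 1).
P = [[-1, 1, 0], [1, 0, 0], [0, -1, 1]], D = diag(4, 5, 2), P⁻¹ = [[0, 1, 0], [1, 1, 0], [1, 1, 1]].
B² = P·diag(16, 25, 4)·P⁻¹ = [[25, 9, 0], [0, 16, 0], [-21, -21, 4]].
The requested entry is 9.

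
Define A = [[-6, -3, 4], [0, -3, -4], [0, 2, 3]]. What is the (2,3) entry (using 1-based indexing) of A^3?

-4

Characteristic polynomial: r^3 + 6r^2 - r - 6 = (r - 1)(r + 1)(r + 6), so the eigenvalues are -6, -1, 1.
r=-6: eigenvector (1, 0, 0).
r=1: eigenvector (1, -1, 1).
r=-1: eigenvector (2, -2, 1).
P = [[1, 1, 2], [0, -1, -2], [0, 1, 1]], D = diag(-6, 1, -1), P⁻¹ = [[1, 1, 0], [0, 1, 2], [0, -1, -1]].
A³ = P·diag(-216, 1, -1)·P⁻¹ = [[-216, -213, 4], [0, -3, -4], [0, 2, 3]].
The requested entry is -4.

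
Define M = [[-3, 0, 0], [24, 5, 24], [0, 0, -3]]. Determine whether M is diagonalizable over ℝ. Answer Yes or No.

Characteristic polynomial: p(t) = t^3 + t^2 - 21t - 45 = (t - 5)(t + 3)^2.
t = -3 has algebraic multiplicity 2; rank(M + 3I) = 1, so geometric multiplicity = 2.
Every eigenvalue has geometric = algebraic multiplicity, so M is diagonalizable.

Yes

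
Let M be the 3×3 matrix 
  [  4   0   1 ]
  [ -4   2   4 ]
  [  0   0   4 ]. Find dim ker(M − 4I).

M − 4I = [[0, 0, 1], [-4, -2, 4], [0, 0, 0]].
This matrix has rank 2, so its null space has dimension 3 − 2 = 1.

1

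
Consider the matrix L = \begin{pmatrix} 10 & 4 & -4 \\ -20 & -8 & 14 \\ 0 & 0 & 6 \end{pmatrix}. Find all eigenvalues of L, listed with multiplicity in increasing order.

0, 2, 6

Characteristic polynomial: p(μ) = μ^3 - 8μ^2 + 12μ = μ(μ - 6)(μ - 2).
Roots (with multiplicity): 0, 2, 6.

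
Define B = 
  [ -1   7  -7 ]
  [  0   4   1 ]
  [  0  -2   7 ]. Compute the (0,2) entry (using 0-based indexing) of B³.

Characteristic polynomial: t^3 - 10t^2 + 19t + 30 = (t - 6)(t - 5)(t + 1), so the eigenvalues are -1, 5, 6.
t=-1: eigenvector (1, 0, 0).
t=6: eigenvector (1, -1, -2).
t=5: eigenvector (0, 1, 1).
P = [[1, 1, 0], [0, -1, 1], [0, -2, 1]], D = diag(-1, 6, 5), P⁻¹ = [[1, -1, 1], [0, 1, -1], [0, 2, -1]].
B³ = P·diag(-1, 216, 125)·P⁻¹ = [[-1, 217, -217], [0, 34, 91], [0, -182, 307]].
The requested entry is -217.

-217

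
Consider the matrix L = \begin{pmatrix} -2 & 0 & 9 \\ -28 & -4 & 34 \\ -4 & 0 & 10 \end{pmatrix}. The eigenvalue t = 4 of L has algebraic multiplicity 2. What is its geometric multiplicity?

L − 4I = [[-6, 0, 9], [-28, -8, 34], [-4, 0, 6]].
This matrix has rank 2, so its null space has dimension 3 − 2 = 1.

1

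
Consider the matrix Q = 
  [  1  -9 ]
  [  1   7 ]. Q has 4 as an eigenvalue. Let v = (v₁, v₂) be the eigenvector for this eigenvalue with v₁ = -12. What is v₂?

Q − 4I = [[-3, -9], [1, 3]].
Solving (Q − 4I)v = 0 gives the eigenspace spanned by (-12, 4).
With v₁ = -12, v = (-12, 4), so v₂ = 4.

4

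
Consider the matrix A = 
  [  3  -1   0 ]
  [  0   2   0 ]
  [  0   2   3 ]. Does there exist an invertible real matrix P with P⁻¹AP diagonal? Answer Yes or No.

Yes

Characteristic polynomial: p(s) = s^3 - 8s^2 + 21s - 18 = (s - 3)^2(s - 2).
s = 3 has algebraic multiplicity 2; rank(A − 3I) = 1, so geometric multiplicity = 2.
Every eigenvalue has geometric = algebraic multiplicity, so A is diagonalizable.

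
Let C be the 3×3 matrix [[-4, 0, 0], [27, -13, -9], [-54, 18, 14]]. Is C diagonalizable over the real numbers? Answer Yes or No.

Yes

Characteristic polynomial: p(λ) = λ^3 + 3λ^2 - 24λ - 80 = (λ - 5)(λ + 4)^2.
λ = -4 has algebraic multiplicity 2; rank(C + 4I) = 1, so geometric multiplicity = 2.
Every eigenvalue has geometric = algebraic multiplicity, so C is diagonalizable.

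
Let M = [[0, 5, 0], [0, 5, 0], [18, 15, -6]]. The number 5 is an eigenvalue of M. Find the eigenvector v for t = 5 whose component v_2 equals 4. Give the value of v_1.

M − 5I = [[-5, 5, 0], [0, 0, 0], [18, 15, -11]].
Solving (M − 5I)v = 0 gives the eigenspace spanned by (4, 4, 12).
With v_2 = 4, v = (4, 4, 12), so v_1 = 4.

4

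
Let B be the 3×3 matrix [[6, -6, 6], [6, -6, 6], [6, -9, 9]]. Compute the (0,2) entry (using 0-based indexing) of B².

54

Characteristic polynomial: λ^3 - 9λ^2 + 18λ = λ(λ - 6)(λ - 3), so the eigenvalues are 0, 3, 6.
λ=0: eigenvector (0, -1, -1).
λ=6: eigenvector (1, 1, 1).
λ=3: eigenvector (-2, -2, -1).
P = [[0, 1, -2], [-1, 1, -2], [-1, 1, -1]], D = diag(0, 6, 3), P⁻¹ = [[1, -1, 0], [1, -2, 2], [0, -1, 1]].
B² = P·diag(0, 36, 9)·P⁻¹ = [[36, -54, 54], [36, -54, 54], [36, -63, 63]].
The requested entry is 54.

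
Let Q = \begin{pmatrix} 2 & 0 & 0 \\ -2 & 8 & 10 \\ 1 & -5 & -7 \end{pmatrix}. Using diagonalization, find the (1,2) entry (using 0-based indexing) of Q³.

70

Characteristic polynomial: μ^3 - 3μ^2 - 4μ + 12 = (μ - 3)(μ - 2)(μ + 2), so the eigenvalues are -2, 2, 3.
μ=2: eigenvector (1, 2, -1).
μ=3: eigenvector (0, 2, -1).
μ=-2: eigenvector (0, -1, 1).
P = [[1, 0, 0], [2, 2, -1], [-1, -1, 1]], D = diag(2, 3, -2), P⁻¹ = [[1, 0, 0], [-1, 1, 1], [0, 1, 2]].
Q³ = P·diag(8, 27, -8)·P⁻¹ = [[8, 0, 0], [-38, 62, 70], [19, -35, -43]].
The requested entry is 70.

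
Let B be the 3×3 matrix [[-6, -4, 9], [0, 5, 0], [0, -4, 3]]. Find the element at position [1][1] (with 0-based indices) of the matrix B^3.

125

Characteristic polynomial: r^3 - 2r^2 - 33r + 90 = (r - 5)(r - 3)(r + 6), so the eigenvalues are -6, 3, 5.
r=-6: eigenvector (1, 0, 0).
r=5: eigenvector (-2, 1, -2).
r=3: eigenvector (1, 0, 1).
P = [[1, -2, 1], [0, 1, 0], [0, -2, 1]], D = diag(-6, 5, 3), P⁻¹ = [[1, 0, -1], [0, 1, 0], [0, 2, 1]].
B³ = P·diag(-216, 125, 27)·P⁻¹ = [[-216, -196, 243], [0, 125, 0], [0, -196, 27]].
The requested entry is 125.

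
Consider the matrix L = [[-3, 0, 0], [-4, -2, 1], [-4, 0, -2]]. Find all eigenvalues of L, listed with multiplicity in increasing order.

Characteristic polynomial: p(μ) = μ^3 + 7μ^2 + 16μ + 12 = (μ + 2)^2(μ + 3).
Roots (with multiplicity): -3, -2, -2.

-3, -2, -2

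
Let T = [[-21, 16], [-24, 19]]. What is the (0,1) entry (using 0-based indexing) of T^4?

-1088

Characteristic polynomial: λ^2 + 2λ - 15 = (λ - 3)(λ + 5), so the eigenvalues are -5, 3.
λ=3: eigenvector (-2, -3).
λ=-5: eigenvector (1, 1).
P = [[-2, 1], [-3, 1]], D = diag(3, -5), P⁻¹ = [[1, -1], [3, -2]].
T⁴ = P·diag(81, 625)·P⁻¹ = [[1713, -1088], [1632, -1007]].
The requested entry is -1088.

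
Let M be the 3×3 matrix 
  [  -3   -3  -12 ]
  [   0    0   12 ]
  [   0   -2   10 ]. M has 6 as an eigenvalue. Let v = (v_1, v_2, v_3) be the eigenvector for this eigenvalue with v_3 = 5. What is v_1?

-10

M − 6I = [[-9, -3, -12], [0, -6, 12], [0, -2, 4]].
Solving (M − 6I)v = 0 gives the eigenspace spanned by (-10, 10, 5).
With v_3 = 5, v = (-10, 10, 5), so v_1 = -10.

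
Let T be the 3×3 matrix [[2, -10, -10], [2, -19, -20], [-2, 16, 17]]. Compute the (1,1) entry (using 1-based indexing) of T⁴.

Characteristic polynomial: s^3 - 7s + 6 = (s - 2)(s - 1)(s + 3), so the eigenvalues are -3, 1, 2.
s=2: eigenvector (1, 2, -2).
s=1: eigenvector (0, 1, -1).
s=-3: eigenvector (2, 4, -3).
P = [[1, 0, 2], [2, 1, 4], [-2, -1, -3]], D = diag(2, 1, -3), P⁻¹ = [[1, -2, -2], [-2, 1, 0], [0, 1, 1]].
T⁴ = P·diag(16, 1, 81)·P⁻¹ = [[16, 130, 130], [30, 261, 260], [-30, -180, -179]].
The requested entry is 16.

16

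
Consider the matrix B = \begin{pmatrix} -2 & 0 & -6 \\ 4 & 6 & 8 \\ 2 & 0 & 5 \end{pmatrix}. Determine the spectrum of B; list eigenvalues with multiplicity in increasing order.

Characteristic polynomial: p(λ) = λ^3 - 9λ^2 + 20λ - 12 = (λ - 6)(λ - 2)(λ - 1).
Roots (with multiplicity): 1, 2, 6.

1, 2, 6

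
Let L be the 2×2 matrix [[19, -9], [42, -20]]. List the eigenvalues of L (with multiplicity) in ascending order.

Characteristic polynomial: p(r) = r^2 + r - 2 = (r - 1)(r + 2).
Roots (with multiplicity): -2, 1.

-2, 1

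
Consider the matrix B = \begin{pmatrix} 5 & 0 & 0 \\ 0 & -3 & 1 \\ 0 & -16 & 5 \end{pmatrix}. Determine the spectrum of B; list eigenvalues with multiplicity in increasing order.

Characteristic polynomial: p(r) = r^3 - 7r^2 + 11r - 5 = (r - 5)(r - 1)^2.
Roots (with multiplicity): 1, 1, 5.

1, 1, 5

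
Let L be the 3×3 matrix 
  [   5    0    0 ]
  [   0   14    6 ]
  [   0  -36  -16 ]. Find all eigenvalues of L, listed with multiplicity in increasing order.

Characteristic polynomial: p(μ) = μ^3 - 3μ^2 - 18μ + 40 = (μ - 5)(μ - 2)(μ + 4).
Roots (with multiplicity): -4, 2, 5.

-4, 2, 5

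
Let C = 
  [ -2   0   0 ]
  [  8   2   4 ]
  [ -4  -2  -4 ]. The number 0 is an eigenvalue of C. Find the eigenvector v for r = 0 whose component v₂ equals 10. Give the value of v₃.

C = [[-2, 0, 0], [8, 2, 4], [-4, -2, -4]].
Solving (C)v = 0 gives the eigenspace spanned by (0, 10, -5).
With v₂ = 10, v = (0, 10, -5), so v₃ = -5.

-5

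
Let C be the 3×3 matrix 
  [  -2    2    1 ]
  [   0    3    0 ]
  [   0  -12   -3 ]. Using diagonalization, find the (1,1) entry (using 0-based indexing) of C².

Characteristic polynomial: r^3 + 2r^2 - 9r - 18 = (r - 3)(r + 2)(r + 3), so the eigenvalues are -3, -2, 3.
r=3: eigenvector (0, 1, -2).
r=-2: eigenvector (1, 0, 0).
r=-3: eigenvector (-1, 0, 1).
P = [[0, 1, -1], [1, 0, 0], [-2, 0, 1]], D = diag(3, -2, -3), P⁻¹ = [[0, 1, 0], [1, 2, 1], [0, 2, 1]].
C² = P·diag(9, 4, 9)·P⁻¹ = [[4, -10, -5], [0, 9, 0], [0, 0, 9]].
The requested entry is 9.

9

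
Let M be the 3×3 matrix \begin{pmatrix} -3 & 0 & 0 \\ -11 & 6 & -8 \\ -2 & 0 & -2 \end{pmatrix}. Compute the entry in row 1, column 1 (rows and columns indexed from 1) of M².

9

Characteristic polynomial: r^3 - r^2 - 24r - 36 = (r - 6)(r + 2)(r + 3), so the eigenvalues are -3, -2, 6.
r=-3: eigenvector (1, 3, 2).
r=6: eigenvector (0, 1, 0).
r=-2: eigenvector (0, 1, 1).
P = [[1, 0, 0], [3, 1, 1], [2, 0, 1]], D = diag(-3, 6, -2), P⁻¹ = [[1, 0, 0], [-1, 1, -1], [-2, 0, 1]].
M² = P·diag(9, 36, 4)·P⁻¹ = [[9, 0, 0], [-17, 36, -32], [10, 0, 4]].
The requested entry is 9.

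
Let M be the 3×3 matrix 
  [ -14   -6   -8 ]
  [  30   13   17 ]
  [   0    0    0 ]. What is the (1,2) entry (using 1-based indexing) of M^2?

Characteristic polynomial: μ^3 + μ^2 - 2μ = μ(μ - 1)(μ + 2), so the eigenvalues are -2, 0, 1.
μ=0: eigenvector (-1, 1, 1).
μ=1: eigenvector (-2, 5, 0).
μ=-2: eigenvector (1, -2, 0).
P = [[-1, -2, 1], [1, 5, -2], [1, 0, 0]], D = diag(0, 1, -2), P⁻¹ = [[0, 0, 1], [2, 1, 1], [5, 2, 3]].
M² = P·diag(0, 1, 4)·P⁻¹ = [[16, 6, 10], [-30, -11, -19], [0, 0, 0]].
The requested entry is 6.

6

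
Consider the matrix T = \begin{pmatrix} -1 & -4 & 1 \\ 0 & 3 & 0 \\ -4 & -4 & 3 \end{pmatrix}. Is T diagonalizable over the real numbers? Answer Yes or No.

Characteristic polynomial: p(λ) = λ^3 - 5λ^2 + 7λ - 3 = (λ - 3)(λ - 1)^2.
λ = 1 has algebraic multiplicity 2; rank(T − 1I) = 2, so geometric multiplicity = 1.
Geometric multiplicity < algebraic multiplicity, so T is not diagonalizable.

No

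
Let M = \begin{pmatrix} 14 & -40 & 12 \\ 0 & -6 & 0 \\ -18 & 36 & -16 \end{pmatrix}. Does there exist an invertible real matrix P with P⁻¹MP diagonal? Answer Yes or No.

Yes

Characteristic polynomial: p(r) = r^3 + 8r^2 + 4r - 48 = (r - 2)(r + 4)(r + 6).
All 3 eigenvalues are distinct, so M is diagonalizable.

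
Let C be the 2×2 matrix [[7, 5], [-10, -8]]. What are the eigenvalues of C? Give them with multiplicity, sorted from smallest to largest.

-3, 2

Characteristic polynomial: p(t) = t^2 + t - 6 = (t - 2)(t + 3).
Roots (with multiplicity): -3, 2.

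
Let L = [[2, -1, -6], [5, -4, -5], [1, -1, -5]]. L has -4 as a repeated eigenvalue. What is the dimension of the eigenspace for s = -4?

L + 4I = [[6, -1, -6], [5, 0, -5], [1, -1, -1]].
This matrix has rank 2, so its null space has dimension 3 − 2 = 1.

1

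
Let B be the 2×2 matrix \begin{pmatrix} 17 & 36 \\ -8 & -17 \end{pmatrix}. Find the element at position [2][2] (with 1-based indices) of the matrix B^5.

-17

Characteristic polynomial: t^2 - 1 = (t - 1)(t + 1), so the eigenvalues are -1, 1.
t=-1: eigenvector (-2, 1).
t=1: eigenvector (9, -4).
P = [[-2, 9], [1, -4]], D = diag(-1, 1), P⁻¹ = [[4, 9], [1, 2]].
B⁵ = P·diag(-1, 1)·P⁻¹ = [[17, 36], [-8, -17]].
The requested entry is -17.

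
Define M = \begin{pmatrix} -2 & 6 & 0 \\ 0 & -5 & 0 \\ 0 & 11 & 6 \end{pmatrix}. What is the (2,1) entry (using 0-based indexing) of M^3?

Characteristic polynomial: r^3 + r^2 - 32r - 60 = (r - 6)(r + 2)(r + 5), so the eigenvalues are -5, -2, 6.
r=-2: eigenvector (1, 0, 0).
r=-5: eigenvector (-2, 1, -1).
r=6: eigenvector (0, 0, 1).
P = [[1, -2, 0], [0, 1, 0], [0, -1, 1]], D = diag(-2, -5, 6), P⁻¹ = [[1, 2, 0], [0, 1, 0], [0, 1, 1]].
M³ = P·diag(-8, -125, 216)·P⁻¹ = [[-8, 234, 0], [0, -125, 0], [0, 341, 216]].
The requested entry is 341.

341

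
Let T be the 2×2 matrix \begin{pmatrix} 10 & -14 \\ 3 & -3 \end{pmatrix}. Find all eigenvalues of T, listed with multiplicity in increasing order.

3, 4

Characteristic polynomial: p(μ) = μ^2 - 7μ + 12 = (μ - 4)(μ - 3).
Roots (with multiplicity): 3, 4.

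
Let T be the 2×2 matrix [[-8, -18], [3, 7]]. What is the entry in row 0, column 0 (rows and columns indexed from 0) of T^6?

Characteristic polynomial: s^2 + s - 2 = (s - 1)(s + 2), so the eigenvalues are -2, 1.
s=-2: eigenvector (-3, 1).
s=1: eigenvector (-2, 1).
P = [[-3, -2], [1, 1]], D = diag(-2, 1), P⁻¹ = [[-1, -2], [1, 3]].
T⁶ = P·diag(64, 1)·P⁻¹ = [[190, 378], [-63, -125]].
The requested entry is 190.

190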